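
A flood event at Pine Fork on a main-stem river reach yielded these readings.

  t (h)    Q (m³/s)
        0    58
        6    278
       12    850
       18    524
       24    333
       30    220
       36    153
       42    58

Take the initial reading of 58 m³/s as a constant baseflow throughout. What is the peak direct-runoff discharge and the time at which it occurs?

Q_p = 792.0 m³/s at t = 12 h

Subtracting baseflow gives direct-runoff ordinates: 0.0, 220.0, 792.0, 466.0, 275.0, 162.0, 95.0, 0.0 m³/s.
The maximum is 792.0 m³/s, occurring at the reading for t = 12 h.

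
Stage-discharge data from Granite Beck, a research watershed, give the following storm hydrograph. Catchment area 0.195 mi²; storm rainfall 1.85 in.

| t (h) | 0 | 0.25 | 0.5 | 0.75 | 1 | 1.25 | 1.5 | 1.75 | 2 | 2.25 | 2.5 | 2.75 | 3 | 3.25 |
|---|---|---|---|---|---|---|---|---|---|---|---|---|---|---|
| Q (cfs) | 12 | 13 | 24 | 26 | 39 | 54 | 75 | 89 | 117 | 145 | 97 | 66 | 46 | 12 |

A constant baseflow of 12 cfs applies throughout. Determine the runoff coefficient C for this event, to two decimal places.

C ≈ 0.69

ΣQ_DR = 647.0 cfs; V = ΣQ_DR·Δt = 5.823 × 10^5 ft³.
Runoff depth d = V / A = 1.285 in.
C = d / P = 1.285 / 1.85 = 0.69.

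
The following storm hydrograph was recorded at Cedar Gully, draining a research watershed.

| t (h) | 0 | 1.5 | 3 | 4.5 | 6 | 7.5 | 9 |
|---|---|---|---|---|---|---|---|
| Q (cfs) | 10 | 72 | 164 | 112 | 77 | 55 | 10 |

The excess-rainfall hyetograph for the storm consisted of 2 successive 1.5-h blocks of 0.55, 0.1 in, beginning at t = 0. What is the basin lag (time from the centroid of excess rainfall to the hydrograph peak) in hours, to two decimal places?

t_L ≈ 2.02 h

Centroid of excess rainfall: t_c = Σ P_i·t̄_i / ΣP_i = 0.9808 h (block centres at 0.75, 2.25 h).
Hydrograph peak occurs at t = 3 h, so basin lag t_L = 3 − 0.9808 = 2.02 h.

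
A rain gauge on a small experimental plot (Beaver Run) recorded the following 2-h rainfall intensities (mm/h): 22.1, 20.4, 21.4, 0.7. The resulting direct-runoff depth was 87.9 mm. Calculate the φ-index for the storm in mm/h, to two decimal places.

Only the 3 blocks with intensity above φ contribute runoff: 22.1, 20.4, 21.4 mm/h.
Σ(I−φ)·Δt = d  ⇒  (22.1+20.4+21.4 − 3φ)·2 = 87.9
φ = (63.90 − 87.9/2) / 3 = 6.65 mm/h.

φ ≈ 6.65 mm/h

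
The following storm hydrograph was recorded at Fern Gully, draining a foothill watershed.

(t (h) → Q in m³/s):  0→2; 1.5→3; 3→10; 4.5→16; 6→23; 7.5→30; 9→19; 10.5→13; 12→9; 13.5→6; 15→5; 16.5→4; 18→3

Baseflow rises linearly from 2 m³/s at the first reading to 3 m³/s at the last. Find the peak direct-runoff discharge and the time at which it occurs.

Q_p = 27.58 m³/s at t = 7.5 h

Subtracting baseflow gives direct-runoff ordinates: 0.00, 0.92, 7.83, 13.75, 20.67, 27.58, 16.50, 10.42, 6.33, 3.25, 2.17, 1.08, 0.00 m³/s.
The maximum is 27.58 m³/s, occurring at the reading for t = 7.5 h.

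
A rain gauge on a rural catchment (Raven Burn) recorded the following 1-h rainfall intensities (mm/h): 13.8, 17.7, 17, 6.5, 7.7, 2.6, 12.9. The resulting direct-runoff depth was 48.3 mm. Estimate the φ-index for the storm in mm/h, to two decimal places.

φ ≈ 4.55 mm/h

Only the 6 blocks with intensity above φ contribute runoff: 13.8, 17.7, 17, 6.5, 7.7, 12.9 mm/h.
Σ(I−φ)·Δt = d  ⇒  (13.8+17.7+17+6.5+7.7+12.9 − 6φ)·1 = 48.3
φ = (75.60 − 48.3/1) / 6 = 4.55 mm/h.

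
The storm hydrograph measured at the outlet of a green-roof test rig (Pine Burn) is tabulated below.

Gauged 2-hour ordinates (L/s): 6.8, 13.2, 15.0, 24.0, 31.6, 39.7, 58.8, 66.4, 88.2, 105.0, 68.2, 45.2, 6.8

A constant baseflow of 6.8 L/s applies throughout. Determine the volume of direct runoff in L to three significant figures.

V ≈ 3.46 × 10^6 L

Direct-runoff ordinates (Q − Q_b): 0.0, 6.4, 8.2, 17.2, 24.8, 32.9, 52.0, 59.6, 81.4, 98.2, 61.4, 38.4, 0.0 L/s.
ΣQ_DR = 480.5 L/s.
With Δt = 2 h = 7200 s, V = ΣQ_DR · Δt = 480.5 × 7200 = 3.46 × 10^6 L.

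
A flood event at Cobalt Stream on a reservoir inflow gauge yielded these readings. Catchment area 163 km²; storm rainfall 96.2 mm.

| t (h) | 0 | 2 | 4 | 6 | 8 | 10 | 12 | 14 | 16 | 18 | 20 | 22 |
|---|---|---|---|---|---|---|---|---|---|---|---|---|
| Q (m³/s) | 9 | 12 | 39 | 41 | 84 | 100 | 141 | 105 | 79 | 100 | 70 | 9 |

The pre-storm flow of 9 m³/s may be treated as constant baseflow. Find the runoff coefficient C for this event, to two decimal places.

ΣQ_DR = 681.0 m³/s; V = ΣQ_DR·Δt = 4.903 × 10^6 m³.
Runoff depth d = V / A = 30.08 mm.
C = d / P = 30.08 / 96.2 = 0.31.

C ≈ 0.31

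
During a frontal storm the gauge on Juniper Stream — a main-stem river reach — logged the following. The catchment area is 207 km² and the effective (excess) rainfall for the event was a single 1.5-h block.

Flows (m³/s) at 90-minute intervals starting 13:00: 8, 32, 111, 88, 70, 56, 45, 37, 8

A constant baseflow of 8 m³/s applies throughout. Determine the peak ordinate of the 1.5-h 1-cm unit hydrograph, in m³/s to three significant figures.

Direct runoff: 0.0, 24.0, 103.0, 80.0, 62.0, 48.0, 37.0, 29.0, 0.0 m³/s; ΣQ_DR = 383.0 m³/s, peak = 103.0 m³/s.
Runoff depth d = ΣQ_DR·Δt / A = 383.0 × 5400 / (207 km²) = 9.991 mm.
The 1-cm UH is the DRH scaled by (10 mm)/d, so U_p = 103.0 × 10/9.991 = 103 m³/s.

U_p ≈ 103 m³/s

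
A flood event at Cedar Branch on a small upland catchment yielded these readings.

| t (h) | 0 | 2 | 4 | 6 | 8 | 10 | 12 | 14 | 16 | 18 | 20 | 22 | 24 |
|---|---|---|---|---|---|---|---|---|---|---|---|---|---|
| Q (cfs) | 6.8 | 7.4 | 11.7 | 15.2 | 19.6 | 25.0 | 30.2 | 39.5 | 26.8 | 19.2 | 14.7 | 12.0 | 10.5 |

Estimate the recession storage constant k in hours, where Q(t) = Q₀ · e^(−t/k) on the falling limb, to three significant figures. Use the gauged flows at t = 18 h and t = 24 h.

k ≈ 9.94 h

On the falling limb, Q drops from 19.2 to 10.5 cfs between t = 18 h and t = 24 h (Δt = 6 h).
k = −Δt / ln(Q₂/Q₁) = −6 / ln(10.5/19.2) = 9.94 h.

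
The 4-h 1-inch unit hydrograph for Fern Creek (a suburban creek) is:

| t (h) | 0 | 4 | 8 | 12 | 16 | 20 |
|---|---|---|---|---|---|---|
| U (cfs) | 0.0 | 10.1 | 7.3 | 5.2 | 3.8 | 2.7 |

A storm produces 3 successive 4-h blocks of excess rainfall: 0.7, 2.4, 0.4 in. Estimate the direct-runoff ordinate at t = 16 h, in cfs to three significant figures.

Q ≈ 18.1 cfs

By discrete convolution, Q_j = Σ (P_i / 1 in) · U_{j−i}.
At t = 16 h (j=4): Q = (0.7/1)·3.8 + (2.4/1)·5.2 + (0.4/1)·7.3 = 18.1 cfs.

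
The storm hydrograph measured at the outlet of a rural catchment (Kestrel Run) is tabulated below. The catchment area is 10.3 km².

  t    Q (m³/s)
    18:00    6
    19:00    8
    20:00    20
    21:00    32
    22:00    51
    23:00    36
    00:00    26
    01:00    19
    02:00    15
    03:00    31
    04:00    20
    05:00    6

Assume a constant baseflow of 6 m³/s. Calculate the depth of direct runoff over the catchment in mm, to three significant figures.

Direct runoff: 0.0, 2.0, 14.0, 26.0, 45.0, 30.0, 20.0, 13.0, 9.0, 25.0, 14.0, 0.0 m³/s; ΣQ_DR = 198.0 m³/s.
V = ΣQ_DR · Δt = 198.0 × 3600 s = 7.128 × 10^5 m³.
Over A = 10.3 km², depth = V / A = 69.2 mm.

d ≈ 69.2 mm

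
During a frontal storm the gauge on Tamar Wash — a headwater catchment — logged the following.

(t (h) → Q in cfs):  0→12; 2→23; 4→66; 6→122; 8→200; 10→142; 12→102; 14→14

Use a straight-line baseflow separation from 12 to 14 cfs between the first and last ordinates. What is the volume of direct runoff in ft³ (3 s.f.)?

Direct-runoff ordinates (Q − Q_b): 0.00, 10.71, 53.43, 109.14, 186.86, 128.57, 88.29, 0.00 cfs.
ΣQ_DR = 577.0 cfs.
With Δt = 2 h = 7200 s, V = ΣQ_DR · Δt = 577.0 × 7200 = 4.15 × 10^6 ft³.

V ≈ 4.15 × 10^6 ft³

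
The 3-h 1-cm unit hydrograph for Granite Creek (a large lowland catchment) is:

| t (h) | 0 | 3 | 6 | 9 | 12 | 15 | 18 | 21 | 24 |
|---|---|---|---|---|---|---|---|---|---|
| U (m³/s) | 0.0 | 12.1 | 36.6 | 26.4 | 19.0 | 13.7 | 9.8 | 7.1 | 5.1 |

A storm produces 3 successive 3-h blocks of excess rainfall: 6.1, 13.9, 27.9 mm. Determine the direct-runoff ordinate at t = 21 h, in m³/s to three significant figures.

By discrete convolution, Q_j = Σ (P_i / 10 mm) · U_{j−i}.
At t = 21 h (j=7): Q = (6.1/10)·7.1 + (13.9/10)·9.8 + (27.9/10)·13.7 = 56.2 m³/s.

Q ≈ 56.2 m³/s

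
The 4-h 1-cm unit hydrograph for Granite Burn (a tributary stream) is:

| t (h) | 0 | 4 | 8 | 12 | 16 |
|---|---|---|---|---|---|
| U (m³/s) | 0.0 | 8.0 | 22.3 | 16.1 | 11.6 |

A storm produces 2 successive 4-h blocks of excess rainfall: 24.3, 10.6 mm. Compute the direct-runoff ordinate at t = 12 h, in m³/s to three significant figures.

Q ≈ 62.8 m³/s

By discrete convolution, Q_j = Σ (P_i / 10 mm) · U_{j−i}.
At t = 12 h (j=3): Q = (24.3/10)·16.1 + (10.6/10)·22.3 = 62.8 m³/s.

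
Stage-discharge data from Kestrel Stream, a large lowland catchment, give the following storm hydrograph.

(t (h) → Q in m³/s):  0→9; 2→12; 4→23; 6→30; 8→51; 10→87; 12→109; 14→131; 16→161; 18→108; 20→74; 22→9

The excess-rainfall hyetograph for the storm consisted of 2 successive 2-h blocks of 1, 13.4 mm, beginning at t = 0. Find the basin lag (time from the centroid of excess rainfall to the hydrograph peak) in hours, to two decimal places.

t_L ≈ 13.14 h

Centroid of excess rainfall: t_c = Σ P_i·t̄_i / ΣP_i = 2.8611 h (block centres at 1, 3 h).
Hydrograph peak occurs at t = 16 h, so basin lag t_L = 16 − 2.8611 = 13.14 h.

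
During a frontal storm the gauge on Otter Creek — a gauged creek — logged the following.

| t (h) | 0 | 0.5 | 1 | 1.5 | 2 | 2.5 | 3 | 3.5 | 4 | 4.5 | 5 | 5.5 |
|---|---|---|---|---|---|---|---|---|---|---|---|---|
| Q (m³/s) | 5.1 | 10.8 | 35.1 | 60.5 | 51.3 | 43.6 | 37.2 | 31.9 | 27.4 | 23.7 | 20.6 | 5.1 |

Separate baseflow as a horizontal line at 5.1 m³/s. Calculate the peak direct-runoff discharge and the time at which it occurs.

Q_p = 55.4 m³/s at t = 1.5 h

Subtracting baseflow gives direct-runoff ordinates: 0.0, 5.7, 30.0, 55.4, 46.2, 38.5, 32.1, 26.8, 22.3, 18.6, 15.5, 0.0 m³/s.
The maximum is 55.4 m³/s, occurring at the reading for t = 1.5 h.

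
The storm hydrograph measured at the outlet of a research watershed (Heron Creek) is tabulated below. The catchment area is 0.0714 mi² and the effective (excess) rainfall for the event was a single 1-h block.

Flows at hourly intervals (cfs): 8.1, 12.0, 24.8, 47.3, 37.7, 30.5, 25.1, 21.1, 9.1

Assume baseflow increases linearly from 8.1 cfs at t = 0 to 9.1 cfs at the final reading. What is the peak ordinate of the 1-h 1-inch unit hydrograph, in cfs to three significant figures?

Direct runoff: 0.00, 3.77, 16.45, 38.83, 29.10, 21.77, 16.25, 12.12, 0.00 cfs; ΣQ_DR = 138.3 cfs, peak = 38.83 cfs.
Runoff depth d = ΣQ_DR·Δt / A = 138.3 × 3600 / (0.0714 mi²) = 3.002 in.
The 1-inch UH is the DRH scaled by (1 in)/d, so U_p = 38.83 × 1/3.002 = 12.9 cfs.

U_p ≈ 12.9 cfs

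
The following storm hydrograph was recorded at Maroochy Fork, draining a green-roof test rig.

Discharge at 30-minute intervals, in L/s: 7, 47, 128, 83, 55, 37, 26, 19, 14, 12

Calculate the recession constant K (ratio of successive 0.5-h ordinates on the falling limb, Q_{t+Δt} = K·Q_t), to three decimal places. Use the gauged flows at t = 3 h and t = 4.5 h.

Using the recession-limb readings at t = 3 h and t = 4.5 h: Q falls from 26 to 12 L/s over 3 intervals.
K = (Q₂/Q₁)^(1/3) = (12/26)^(1/3) = 0.773.

K ≈ 0.773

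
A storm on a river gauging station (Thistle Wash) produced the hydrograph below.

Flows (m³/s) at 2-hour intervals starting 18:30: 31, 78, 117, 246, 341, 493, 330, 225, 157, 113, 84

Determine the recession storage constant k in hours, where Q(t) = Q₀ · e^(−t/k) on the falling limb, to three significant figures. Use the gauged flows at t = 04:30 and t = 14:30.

k ≈ 5.65 h

On the falling limb, Q drops from 493 to 84 m³/s between t = 04:30 and t = 14:30 (Δt = 10 h).
k = −Δt / ln(Q₂/Q₁) = −10 / ln(84/493) = 5.65 h.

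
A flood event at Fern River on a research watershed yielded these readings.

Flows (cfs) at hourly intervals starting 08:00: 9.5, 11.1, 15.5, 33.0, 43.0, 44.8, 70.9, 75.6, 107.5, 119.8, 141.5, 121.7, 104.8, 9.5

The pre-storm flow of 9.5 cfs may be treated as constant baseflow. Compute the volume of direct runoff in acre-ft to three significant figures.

V ≈ 64.1 acre-ft

Direct-runoff ordinates (Q − Q_b): 0.0, 1.6, 6.0, 23.5, 33.5, 35.3, 61.4, 66.1, 98.0, 110.3, 132.0, 112.2, 95.3, 0.0 cfs.
ΣQ_DR = 775.2 cfs.
With Δt = 1 h = 3600 s, V = ΣQ_DR · Δt = 775.2 × 3600 = 2.79 × 10^6 ft³ = 64.1 acre-ft.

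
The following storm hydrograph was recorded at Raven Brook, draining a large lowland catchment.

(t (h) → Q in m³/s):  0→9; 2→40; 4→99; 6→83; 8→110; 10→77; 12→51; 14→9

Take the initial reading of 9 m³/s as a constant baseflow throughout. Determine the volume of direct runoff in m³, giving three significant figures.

Direct-runoff ordinates (Q − Q_b): 0.0, 31.0, 90.0, 74.0, 101.0, 68.0, 42.0, 0.0 m³/s.
ΣQ_DR = 406.0 m³/s.
With Δt = 2 h = 7200 s, V = ΣQ_DR · Δt = 406.0 × 7200 = 2.92 × 10^6 m³.

V ≈ 2.92 × 10^6 m³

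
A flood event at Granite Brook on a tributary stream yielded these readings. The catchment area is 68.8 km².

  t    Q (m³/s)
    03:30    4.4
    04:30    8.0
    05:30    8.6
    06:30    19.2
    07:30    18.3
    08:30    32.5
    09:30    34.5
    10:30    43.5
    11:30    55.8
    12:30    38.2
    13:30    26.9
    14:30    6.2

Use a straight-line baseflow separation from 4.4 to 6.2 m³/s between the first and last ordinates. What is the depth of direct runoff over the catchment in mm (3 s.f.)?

Direct runoff: 0.00, 3.44, 3.87, 14.31, 13.25, 27.28, 29.12, 37.95, 50.09, 32.33, 20.86, 0.00 m³/s; ΣQ_DR = 232.5 m³/s.
V = ΣQ_DR · Δt = 232.5 × 3600 s = 8.370 × 10^5 m³.
Over A = 68.8 km², depth = V / A = 12.2 mm.

d ≈ 12.2 mm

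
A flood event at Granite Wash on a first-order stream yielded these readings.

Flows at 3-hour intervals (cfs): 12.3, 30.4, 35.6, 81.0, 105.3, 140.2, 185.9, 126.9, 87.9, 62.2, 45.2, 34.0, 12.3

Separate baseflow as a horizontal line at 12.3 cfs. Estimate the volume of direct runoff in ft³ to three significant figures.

Direct-runoff ordinates (Q − Q_b): 0.0, 18.1, 23.3, 68.7, 93.0, 127.9, 173.6, 114.6, 75.6, 49.9, 32.9, 21.7, 0.0 cfs.
ΣQ_DR = 799.3 cfs.
With Δt = 3 h = 10800 s, V = ΣQ_DR · Δt = 799.3 × 10800 = 8.63 × 10^6 ft³.

V ≈ 8.63 × 10^6 ft³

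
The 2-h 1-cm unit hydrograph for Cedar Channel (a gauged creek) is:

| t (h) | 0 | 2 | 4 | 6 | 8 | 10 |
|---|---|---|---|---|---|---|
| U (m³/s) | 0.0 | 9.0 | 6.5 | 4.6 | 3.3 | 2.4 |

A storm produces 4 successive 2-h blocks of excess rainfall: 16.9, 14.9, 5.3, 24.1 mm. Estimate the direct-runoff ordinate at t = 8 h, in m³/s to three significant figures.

Q ≈ 37.6 m³/s

By discrete convolution, Q_j = Σ (P_i / 10 mm) · U_{j−i}.
At t = 8 h (j=4): Q = (16.9/10)·3.3 + (14.9/10)·4.6 + (5.3/10)·6.5 + (24.1/10)·9.0 = 37.6 m³/s.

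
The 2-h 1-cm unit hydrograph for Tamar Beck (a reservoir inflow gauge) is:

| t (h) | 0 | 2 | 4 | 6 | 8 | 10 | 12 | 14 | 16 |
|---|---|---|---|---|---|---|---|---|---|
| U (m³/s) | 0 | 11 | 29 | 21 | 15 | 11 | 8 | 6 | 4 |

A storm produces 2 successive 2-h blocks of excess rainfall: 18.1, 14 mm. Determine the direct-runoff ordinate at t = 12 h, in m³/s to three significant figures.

Q ≈ 29.9 m³/s

By discrete convolution, Q_j = Σ (P_i / 10 mm) · U_{j−i}.
At t = 12 h (j=6): Q = (18.1/10)·8 + (14/10)·11 = 29.9 m³/s.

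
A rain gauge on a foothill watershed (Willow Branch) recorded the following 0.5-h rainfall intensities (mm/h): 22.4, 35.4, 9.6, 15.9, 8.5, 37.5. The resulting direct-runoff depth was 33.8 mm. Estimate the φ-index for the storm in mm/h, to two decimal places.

φ ≈ 10.90 mm/h

Only the 4 blocks with intensity above φ contribute runoff: 22.4, 35.4, 15.9, 37.5 mm/h.
Σ(I−φ)·Δt = d  ⇒  (22.4+35.4+15.9+37.5 − 4φ)·0.5 = 33.8
φ = (111.2 − 33.8/0.5) / 4 = 10.90 mm/h.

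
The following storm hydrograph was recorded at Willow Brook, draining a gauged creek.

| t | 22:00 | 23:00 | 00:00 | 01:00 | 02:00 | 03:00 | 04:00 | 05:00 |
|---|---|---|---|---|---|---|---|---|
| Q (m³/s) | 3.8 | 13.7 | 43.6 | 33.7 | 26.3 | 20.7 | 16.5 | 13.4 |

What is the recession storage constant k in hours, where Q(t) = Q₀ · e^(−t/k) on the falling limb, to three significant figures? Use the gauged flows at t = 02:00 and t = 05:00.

On the falling limb, Q drops from 26.3 to 13.4 m³/s between t = 02:00 and t = 05:00 (Δt = 3 h).
k = −Δt / ln(Q₂/Q₁) = −3 / ln(13.4/26.3) = 4.45 h.

k ≈ 4.45 h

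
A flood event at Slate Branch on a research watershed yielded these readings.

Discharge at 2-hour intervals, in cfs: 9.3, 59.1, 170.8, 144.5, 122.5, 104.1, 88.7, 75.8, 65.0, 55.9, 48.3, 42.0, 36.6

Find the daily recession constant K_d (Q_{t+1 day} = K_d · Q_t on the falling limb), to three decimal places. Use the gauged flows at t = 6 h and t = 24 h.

Between t = 6 h and t = 24 h the flow falls from 144.5 to 36.6 cfs over 9×2 h = 18 h.
Per-interval ratio K = (36.6/144.5)^(1/9) = 0.8585; K_d = K^(24/2) = 0.160.

K_d ≈ 0.160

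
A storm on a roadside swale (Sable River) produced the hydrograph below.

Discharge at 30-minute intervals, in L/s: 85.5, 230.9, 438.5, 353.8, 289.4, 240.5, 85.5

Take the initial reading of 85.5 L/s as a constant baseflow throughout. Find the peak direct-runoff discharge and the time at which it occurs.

Subtracting baseflow gives direct-runoff ordinates: 0.0, 145.4, 353.0, 268.3, 203.9, 155.0, 0.0 L/s.
The maximum is 353.0 L/s, occurring at the reading for t = 1 h.

Q_p = 353.0 L/s at t = 1 h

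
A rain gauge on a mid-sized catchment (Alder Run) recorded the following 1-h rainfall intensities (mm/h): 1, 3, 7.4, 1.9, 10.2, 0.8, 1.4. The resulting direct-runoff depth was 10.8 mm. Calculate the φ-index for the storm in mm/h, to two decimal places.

Only the 2 blocks with intensity above φ contribute runoff: 7.4, 10.2 mm/h.
Σ(I−φ)·Δt = d  ⇒  (7.4+10.2 − 2φ)·1 = 10.8
φ = (17.60 − 10.8/1) / 2 = 3.40 mm/h.

φ ≈ 3.40 mm/h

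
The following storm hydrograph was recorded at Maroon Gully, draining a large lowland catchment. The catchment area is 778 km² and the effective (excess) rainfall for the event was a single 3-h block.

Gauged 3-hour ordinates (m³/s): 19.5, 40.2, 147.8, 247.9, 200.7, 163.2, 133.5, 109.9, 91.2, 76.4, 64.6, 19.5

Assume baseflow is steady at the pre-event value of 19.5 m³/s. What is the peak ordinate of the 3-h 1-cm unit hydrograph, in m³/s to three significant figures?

Direct runoff: 0.0, 20.7, 128.3, 228.4, 181.2, 143.7, 114.0, 90.4, 71.7, 56.9, 45.1, 0.0 m³/s; ΣQ_DR = 1080 m³/s, peak = 228.4 m³/s.
Runoff depth d = ΣQ_DR·Δt / A = 1080 × 10800 / (778 km²) = 15.00 mm.
The 1-cm UH is the DRH scaled by (10 mm)/d, so U_p = 228.4 × 10/15.00 = 152 m³/s.

U_p ≈ 152 m³/s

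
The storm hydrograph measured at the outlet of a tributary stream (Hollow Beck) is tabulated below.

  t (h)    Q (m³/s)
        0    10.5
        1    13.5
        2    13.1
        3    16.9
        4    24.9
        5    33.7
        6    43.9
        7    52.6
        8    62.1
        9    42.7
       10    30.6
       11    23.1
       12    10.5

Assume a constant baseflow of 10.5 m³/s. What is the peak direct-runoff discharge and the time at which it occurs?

Subtracting baseflow gives direct-runoff ordinates: 0.0, 3.0, 2.6, 6.4, 14.4, 23.2, 33.4, 42.1, 51.6, 32.2, 20.1, 12.6, 0.0 m³/s.
The maximum is 51.6 m³/s, occurring at the reading for t = 8 h.

Q_p = 51.6 m³/s at t = 8 h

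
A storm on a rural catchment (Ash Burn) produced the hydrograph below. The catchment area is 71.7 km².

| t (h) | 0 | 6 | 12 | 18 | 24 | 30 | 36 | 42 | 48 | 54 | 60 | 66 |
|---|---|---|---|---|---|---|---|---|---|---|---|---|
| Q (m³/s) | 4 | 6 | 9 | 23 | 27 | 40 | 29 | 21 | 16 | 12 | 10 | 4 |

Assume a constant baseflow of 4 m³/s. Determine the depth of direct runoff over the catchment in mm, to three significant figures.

d ≈ 46.1 mm

Direct runoff: 0.0, 2.0, 5.0, 19.0, 23.0, 36.0, 25.0, 17.0, 12.0, 8.0, 6.0, 0.0 m³/s; ΣQ_DR = 153.0 m³/s.
V = ΣQ_DR · Δt = 153.0 × 21600 s = 3.305 × 10^6 m³.
Over A = 71.7 km², depth = V / A = 46.1 mm.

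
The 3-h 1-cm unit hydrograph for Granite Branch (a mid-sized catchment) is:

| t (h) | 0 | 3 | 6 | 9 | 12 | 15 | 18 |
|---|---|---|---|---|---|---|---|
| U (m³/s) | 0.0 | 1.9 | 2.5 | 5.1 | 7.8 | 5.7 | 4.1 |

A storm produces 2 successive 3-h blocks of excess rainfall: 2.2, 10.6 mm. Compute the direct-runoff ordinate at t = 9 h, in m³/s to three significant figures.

Q ≈ 3.77 m³/s

By discrete convolution, Q_j = Σ (P_i / 10 mm) · U_{j−i}.
At t = 9 h (j=3): Q = (2.2/10)·5.1 + (10.6/10)·2.5 = 3.77 m³/s.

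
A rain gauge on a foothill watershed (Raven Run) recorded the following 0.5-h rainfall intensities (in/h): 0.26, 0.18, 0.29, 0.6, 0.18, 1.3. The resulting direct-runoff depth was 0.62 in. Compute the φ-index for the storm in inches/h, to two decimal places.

Only the 2 blocks with intensity above φ contribute runoff: 0.6, 1.3 in/h.
Σ(I−φ)·Δt = d  ⇒  (0.6+1.3 − 2φ)·0.5 = 0.62
φ = (1.900 − 0.62/0.5) / 2 = 0.33 in/h.

φ ≈ 0.33 in/h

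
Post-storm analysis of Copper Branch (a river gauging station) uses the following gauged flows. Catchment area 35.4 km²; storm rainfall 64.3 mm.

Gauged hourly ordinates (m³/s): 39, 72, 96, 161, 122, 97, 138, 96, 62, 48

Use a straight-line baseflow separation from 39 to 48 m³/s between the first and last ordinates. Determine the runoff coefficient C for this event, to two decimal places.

C ≈ 0.78

ΣQ_DR = 496.0 m³/s; V = ΣQ_DR·Δt = 1.786 × 10^6 m³.
Runoff depth d = V / A = 50.44 mm.
C = d / P = 50.44 / 64.3 = 0.78.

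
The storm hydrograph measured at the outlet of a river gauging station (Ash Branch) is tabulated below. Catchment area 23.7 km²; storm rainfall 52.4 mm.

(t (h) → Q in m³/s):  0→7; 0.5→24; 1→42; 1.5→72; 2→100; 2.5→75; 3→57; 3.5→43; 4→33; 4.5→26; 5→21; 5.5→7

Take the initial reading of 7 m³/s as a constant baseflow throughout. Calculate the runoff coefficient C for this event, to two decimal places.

ΣQ_DR = 423.0 m³/s; V = ΣQ_DR·Δt = 7.614 × 10^5 m³.
Runoff depth d = V / A = 32.13 mm.
C = d / P = 32.13 / 52.4 = 0.61.

C ≈ 0.61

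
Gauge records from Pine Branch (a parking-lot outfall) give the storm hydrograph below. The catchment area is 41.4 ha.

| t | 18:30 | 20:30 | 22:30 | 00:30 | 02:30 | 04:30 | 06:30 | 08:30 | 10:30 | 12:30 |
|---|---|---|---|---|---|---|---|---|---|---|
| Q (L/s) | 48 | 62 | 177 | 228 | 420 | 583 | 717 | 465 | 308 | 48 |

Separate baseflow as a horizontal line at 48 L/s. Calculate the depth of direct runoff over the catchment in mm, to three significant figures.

Direct runoff: 0.0, 14.0, 129.0, 180.0, 372.0, 535.0, 669.0, 417.0, 260.0, 0.0 L/s; ΣQ_DR = 2576 L/s.
V = ΣQ_DR · Δt = 2576 × 7200 s = 1.855 × 10^7 L.
Over A = 41.4 ha, depth = V / A = 44.8 mm.

d ≈ 44.8 mm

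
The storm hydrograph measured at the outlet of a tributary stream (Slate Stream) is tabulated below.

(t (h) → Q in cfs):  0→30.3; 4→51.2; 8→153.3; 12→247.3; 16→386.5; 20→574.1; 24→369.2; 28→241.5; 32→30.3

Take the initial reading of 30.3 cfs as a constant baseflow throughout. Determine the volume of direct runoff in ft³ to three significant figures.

V ≈ 2.61 × 10^7 ft³

Direct-runoff ordinates (Q − Q_b): 0.0, 20.9, 123.0, 217.0, 356.2, 543.8, 338.9, 211.2, 0.0 cfs.
ΣQ_DR = 1811 cfs.
With Δt = 4 h = 14400 s, V = ΣQ_DR · Δt = 1811 × 14400 = 2.61 × 10^7 ft³.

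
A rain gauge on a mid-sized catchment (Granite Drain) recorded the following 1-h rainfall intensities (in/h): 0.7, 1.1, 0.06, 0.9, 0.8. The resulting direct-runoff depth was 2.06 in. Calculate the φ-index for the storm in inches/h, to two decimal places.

Only the 4 blocks with intensity above φ contribute runoff: 0.7, 1.1, 0.9, 0.8 in/h.
Σ(I−φ)·Δt = d  ⇒  (0.7+1.1+0.9+0.8 − 4φ)·1 = 2.06
φ = (3.500 − 2.06/1) / 4 = 0.36 in/h.

φ ≈ 0.36 in/h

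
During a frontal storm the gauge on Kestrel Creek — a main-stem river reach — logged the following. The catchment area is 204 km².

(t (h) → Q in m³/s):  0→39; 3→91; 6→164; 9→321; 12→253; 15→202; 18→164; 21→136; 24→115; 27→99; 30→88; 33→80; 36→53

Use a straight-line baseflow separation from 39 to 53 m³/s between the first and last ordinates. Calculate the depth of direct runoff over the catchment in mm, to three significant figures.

Direct runoff: 0.00, 50.83, 122.67, 278.50, 209.33, 157.17, 118.00, 88.83, 66.67, 49.50, 37.33, 28.17, 0.00 m³/s; ΣQ_DR = 1207 m³/s.
V = ΣQ_DR · Δt = 1207 × 10800 s = 1.304 × 10^7 m³.
Over A = 204 km², depth = V / A = 63.9 mm.

d ≈ 63.9 mm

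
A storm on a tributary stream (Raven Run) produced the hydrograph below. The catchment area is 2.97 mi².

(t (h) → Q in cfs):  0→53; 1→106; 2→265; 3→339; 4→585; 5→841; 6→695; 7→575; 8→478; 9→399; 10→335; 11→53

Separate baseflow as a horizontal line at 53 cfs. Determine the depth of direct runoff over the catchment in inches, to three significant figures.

d ≈ 2.13 in

Direct runoff: 0.0, 53.0, 212.0, 286.0, 532.0, 788.0, 642.0, 522.0, 425.0, 346.0, 282.0, 0.0 cfs; ΣQ_DR = 4088 cfs.
V = ΣQ_DR · Δt = 4088 × 3600 s = 1.472 × 10^7 ft³.
Over A = 2.97 mi², depth = V / A = 2.13 in.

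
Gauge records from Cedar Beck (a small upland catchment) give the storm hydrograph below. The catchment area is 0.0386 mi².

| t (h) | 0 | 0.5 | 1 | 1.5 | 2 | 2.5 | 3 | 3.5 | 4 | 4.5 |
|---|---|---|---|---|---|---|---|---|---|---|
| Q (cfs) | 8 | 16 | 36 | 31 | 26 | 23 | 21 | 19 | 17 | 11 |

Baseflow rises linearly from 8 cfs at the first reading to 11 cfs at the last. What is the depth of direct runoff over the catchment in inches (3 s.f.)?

d ≈ 2.27 in

Direct runoff: 0.00, 7.67, 27.33, 22.00, 16.67, 13.33, 11.00, 8.67, 6.33, 0.00 cfs; ΣQ_DR = 113.0 cfs.
V = ΣQ_DR · Δt = 113.0 × 1800 s = 2.034 × 10^5 ft³.
Over A = 0.0386 mi², depth = V / A = 2.27 in.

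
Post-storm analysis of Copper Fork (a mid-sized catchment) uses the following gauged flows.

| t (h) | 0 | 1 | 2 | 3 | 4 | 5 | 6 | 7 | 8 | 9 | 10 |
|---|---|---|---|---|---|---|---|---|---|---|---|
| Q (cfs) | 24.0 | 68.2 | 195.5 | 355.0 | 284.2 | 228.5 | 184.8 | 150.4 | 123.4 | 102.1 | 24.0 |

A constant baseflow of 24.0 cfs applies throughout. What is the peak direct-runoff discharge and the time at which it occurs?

Q_p = 331.0 cfs at t = 3 h

Subtracting baseflow gives direct-runoff ordinates: 0.0, 44.2, 171.5, 331.0, 260.2, 204.5, 160.8, 126.4, 99.4, 78.1, 0.0 cfs.
The maximum is 331.0 cfs, occurring at the reading for t = 3 h.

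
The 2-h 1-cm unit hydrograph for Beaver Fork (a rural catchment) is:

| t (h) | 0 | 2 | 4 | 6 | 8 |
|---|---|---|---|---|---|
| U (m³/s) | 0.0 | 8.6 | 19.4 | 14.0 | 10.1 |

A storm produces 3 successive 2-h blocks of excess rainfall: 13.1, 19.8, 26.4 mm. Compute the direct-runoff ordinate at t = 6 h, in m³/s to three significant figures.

Q ≈ 79.5 m³/s

By discrete convolution, Q_j = Σ (P_i / 10 mm) · U_{j−i}.
At t = 6 h (j=3): Q = (13.1/10)·14.0 + (19.8/10)·19.4 + (26.4/10)·8.6 = 79.5 m³/s.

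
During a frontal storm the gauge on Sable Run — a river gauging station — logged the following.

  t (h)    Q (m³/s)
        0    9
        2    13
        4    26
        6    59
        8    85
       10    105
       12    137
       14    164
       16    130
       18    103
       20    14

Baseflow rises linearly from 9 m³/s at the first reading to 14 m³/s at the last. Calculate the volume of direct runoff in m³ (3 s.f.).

Direct-runoff ordinates (Q − Q_b): 0.00, 3.50, 16.00, 48.50, 74.00, 93.50, 125.00, 151.50, 117.00, 89.50, 0.00 m³/s.
ΣQ_DR = 718.5 m³/s.
With Δt = 2 h = 7200 s, V = ΣQ_DR · Δt = 718.5 × 7200 = 5.17 × 10^6 m³.

V ≈ 5.17 × 10^6 m³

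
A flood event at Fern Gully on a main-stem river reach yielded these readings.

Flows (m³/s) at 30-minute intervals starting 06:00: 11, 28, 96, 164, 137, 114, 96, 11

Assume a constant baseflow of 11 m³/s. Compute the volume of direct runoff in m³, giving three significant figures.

Direct-runoff ordinates (Q − Q_b): 0.0, 17.0, 85.0, 153.0, 126.0, 103.0, 85.0, 0.0 m³/s.
ΣQ_DR = 569.0 m³/s.
With Δt = 0.5 h = 1800 s, V = ΣQ_DR · Δt = 569.0 × 1800 = 1.02 × 10^6 m³.

V ≈ 1.02 × 10^6 m³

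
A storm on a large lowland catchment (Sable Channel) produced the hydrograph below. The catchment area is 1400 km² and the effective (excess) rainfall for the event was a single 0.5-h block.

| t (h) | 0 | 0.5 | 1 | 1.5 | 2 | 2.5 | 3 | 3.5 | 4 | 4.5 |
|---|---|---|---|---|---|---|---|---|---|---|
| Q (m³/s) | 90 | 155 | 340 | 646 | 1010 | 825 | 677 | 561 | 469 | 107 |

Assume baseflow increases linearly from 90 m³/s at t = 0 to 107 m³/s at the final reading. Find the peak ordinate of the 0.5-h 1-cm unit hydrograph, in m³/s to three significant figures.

Direct runoff: 0.00, 63.11, 246.22, 550.33, 912.44, 725.56, 575.67, 457.78, 363.89, 0.00 m³/s; ΣQ_DR = 3895 m³/s, peak = 912.44 m³/s.
Runoff depth d = ΣQ_DR·Δt / A = 3895 × 1800 / (1400 km²) = 5.008 mm.
The 1-cm UH is the DRH scaled by (10 mm)/d, so U_p = 912.44 × 10/5.008 = 1820 m³/s.

U_p ≈ 1820 m³/s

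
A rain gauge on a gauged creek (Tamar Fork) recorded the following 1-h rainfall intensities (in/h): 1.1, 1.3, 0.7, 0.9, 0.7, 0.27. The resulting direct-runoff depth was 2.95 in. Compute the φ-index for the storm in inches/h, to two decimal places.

Only the 5 blocks with intensity above φ contribute runoff: 1.1, 1.3, 0.7, 0.9, 0.7 in/h.
Σ(I−φ)·Δt = d  ⇒  (1.1+1.3+0.7+0.9+0.7 − 5φ)·1 = 2.95
φ = (4.700 − 2.95/1) / 5 = 0.35 in/h.

φ ≈ 0.35 in/h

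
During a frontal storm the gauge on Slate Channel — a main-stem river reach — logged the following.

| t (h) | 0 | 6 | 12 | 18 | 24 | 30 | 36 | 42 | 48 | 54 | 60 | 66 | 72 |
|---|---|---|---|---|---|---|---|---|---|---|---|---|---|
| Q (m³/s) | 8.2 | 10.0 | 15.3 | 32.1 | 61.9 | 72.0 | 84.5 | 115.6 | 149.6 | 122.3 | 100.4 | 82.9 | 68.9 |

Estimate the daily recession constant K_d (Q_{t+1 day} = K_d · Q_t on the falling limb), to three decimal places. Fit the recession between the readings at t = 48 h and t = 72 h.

Between t = 48 h and t = 72 h the flow falls from 149.6 to 68.9 m³/s over 4×6 h = 24 h.
Per-interval ratio K = (68.9/149.6)^(1/4) = 0.8238; K_d = K^(24/6) = 0.461.

K_d ≈ 0.461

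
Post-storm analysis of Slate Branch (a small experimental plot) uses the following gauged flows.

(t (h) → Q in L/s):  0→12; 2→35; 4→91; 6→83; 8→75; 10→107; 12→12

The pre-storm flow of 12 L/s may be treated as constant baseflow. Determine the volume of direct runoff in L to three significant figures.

Direct-runoff ordinates (Q − Q_b): 0.0, 23.0, 79.0, 71.0, 63.0, 95.0, 0.0 L/s.
ΣQ_DR = 331.0 L/s.
With Δt = 2 h = 7200 s, V = ΣQ_DR · Δt = 331.0 × 7200 = 2.38 × 10^6 L.

V ≈ 2.38 × 10^6 L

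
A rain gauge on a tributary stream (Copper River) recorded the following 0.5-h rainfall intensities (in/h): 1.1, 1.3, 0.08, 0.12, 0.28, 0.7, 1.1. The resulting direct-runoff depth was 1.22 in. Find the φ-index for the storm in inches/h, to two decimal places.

Only the 4 blocks with intensity above φ contribute runoff: 1.1, 1.3, 0.7, 1.1 in/h.
Σ(I−φ)·Δt = d  ⇒  (1.1+1.3+0.7+1.1 − 4φ)·0.5 = 1.22
φ = (4.200 − 1.22/0.5) / 4 = 0.44 in/h.

φ ≈ 0.44 in/h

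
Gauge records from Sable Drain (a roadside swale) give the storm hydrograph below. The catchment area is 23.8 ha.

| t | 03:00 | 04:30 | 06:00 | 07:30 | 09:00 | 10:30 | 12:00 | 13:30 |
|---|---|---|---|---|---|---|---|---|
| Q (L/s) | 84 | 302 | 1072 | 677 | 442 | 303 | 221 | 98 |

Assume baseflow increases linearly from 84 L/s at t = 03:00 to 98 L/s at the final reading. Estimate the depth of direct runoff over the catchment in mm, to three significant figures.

Direct runoff: 0.00, 216.00, 984.00, 587.00, 350.00, 209.00, 125.00, 0.00 L/s; ΣQ_DR = 2471 L/s.
V = ΣQ_DR · Δt = 2471 × 5400 s = 1.334 × 10^7 L.
Over A = 23.8 ha, depth = V / A = 56.1 mm.

d ≈ 56.1 mm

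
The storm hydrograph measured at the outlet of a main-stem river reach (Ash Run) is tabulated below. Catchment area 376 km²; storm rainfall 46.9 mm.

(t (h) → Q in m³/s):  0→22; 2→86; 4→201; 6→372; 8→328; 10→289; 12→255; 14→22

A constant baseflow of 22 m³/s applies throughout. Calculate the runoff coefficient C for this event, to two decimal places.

ΣQ_DR = 1399 m³/s; V = ΣQ_DR·Δt = 1.007 × 10^7 m³.
Runoff depth d = V / A = 26.79 mm.
C = d / P = 26.79 / 46.9 = 0.57.

C ≈ 0.57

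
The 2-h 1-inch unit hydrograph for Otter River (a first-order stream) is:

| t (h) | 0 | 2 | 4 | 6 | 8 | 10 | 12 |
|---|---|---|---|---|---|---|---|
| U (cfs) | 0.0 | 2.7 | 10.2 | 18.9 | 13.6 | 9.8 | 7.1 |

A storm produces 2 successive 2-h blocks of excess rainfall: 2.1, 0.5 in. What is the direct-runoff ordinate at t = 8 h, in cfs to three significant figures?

By discrete convolution, Q_j = Σ (P_i / 1 in) · U_{j−i}.
At t = 8 h (j=4): Q = (2.1/1)·13.6 + (0.5/1)·18.9 = 38.0 cfs.

Q ≈ 38.0 cfs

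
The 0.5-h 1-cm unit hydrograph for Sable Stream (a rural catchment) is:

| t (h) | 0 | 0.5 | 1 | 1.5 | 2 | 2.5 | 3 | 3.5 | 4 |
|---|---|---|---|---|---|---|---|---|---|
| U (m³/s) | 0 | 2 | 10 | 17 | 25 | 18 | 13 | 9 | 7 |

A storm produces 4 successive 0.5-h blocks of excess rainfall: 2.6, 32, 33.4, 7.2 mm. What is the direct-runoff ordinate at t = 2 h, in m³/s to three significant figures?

Q ≈ 95.7 m³/s

By discrete convolution, Q_j = Σ (P_i / 10 mm) · U_{j−i}.
At t = 2 h (j=4): Q = (2.6/10)·25 + (32/10)·17 + (33.4/10)·10 + (7.2/10)·2 = 95.7 m³/s.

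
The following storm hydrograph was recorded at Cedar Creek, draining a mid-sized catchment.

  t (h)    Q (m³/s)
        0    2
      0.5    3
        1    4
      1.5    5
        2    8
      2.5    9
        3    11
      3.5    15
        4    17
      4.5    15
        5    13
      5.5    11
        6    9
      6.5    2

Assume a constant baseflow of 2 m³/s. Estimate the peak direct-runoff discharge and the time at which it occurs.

Q_p = 15.0 m³/s at t = 4 h

Subtracting baseflow gives direct-runoff ordinates: 0.0, 1.0, 2.0, 3.0, 6.0, 7.0, 9.0, 13.0, 15.0, 13.0, 11.0, 9.0, 7.0, 0.0 m³/s.
The maximum is 15.0 m³/s, occurring at the reading for t = 4 h.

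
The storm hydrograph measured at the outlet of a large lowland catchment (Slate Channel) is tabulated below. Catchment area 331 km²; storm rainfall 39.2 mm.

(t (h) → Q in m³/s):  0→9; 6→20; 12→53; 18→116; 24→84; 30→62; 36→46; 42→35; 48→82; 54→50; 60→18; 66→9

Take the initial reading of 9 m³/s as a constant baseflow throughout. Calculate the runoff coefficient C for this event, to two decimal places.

ΣQ_DR = 476.0 m³/s; V = ΣQ_DR·Δt = 1.028 × 10^7 m³.
Runoff depth d = V / A = 31.06 mm.
C = d / P = 31.06 / 39.2 = 0.79.

C ≈ 0.79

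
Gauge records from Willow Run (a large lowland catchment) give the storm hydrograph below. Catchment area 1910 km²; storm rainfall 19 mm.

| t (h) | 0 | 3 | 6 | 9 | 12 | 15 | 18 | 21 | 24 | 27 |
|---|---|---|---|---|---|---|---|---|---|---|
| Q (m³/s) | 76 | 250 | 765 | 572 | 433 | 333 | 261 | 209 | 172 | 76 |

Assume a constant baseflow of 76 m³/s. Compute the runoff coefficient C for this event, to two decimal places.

ΣQ_DR = 2387 m³/s; V = ΣQ_DR·Δt = 2.578 × 10^7 m³.
Runoff depth d = V / A = 13.50 mm.
C = d / P = 13.50 / 19 = 0.71.

C ≈ 0.71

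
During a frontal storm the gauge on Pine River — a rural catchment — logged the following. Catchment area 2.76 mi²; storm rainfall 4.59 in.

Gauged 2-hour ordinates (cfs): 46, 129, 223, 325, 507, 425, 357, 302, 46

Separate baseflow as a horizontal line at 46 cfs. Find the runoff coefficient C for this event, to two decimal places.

C ≈ 0.48

ΣQ_DR = 1946 cfs; V = ΣQ_DR·Δt = 1.401 × 10^7 ft³.
Runoff depth d = V / A = 2.185 in.
C = d / P = 2.185 / 4.59 = 0.48.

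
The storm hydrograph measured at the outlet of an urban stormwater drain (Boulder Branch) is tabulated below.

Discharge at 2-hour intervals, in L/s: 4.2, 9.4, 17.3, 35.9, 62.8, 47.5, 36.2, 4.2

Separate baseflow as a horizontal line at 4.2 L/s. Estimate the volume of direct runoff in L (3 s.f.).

V ≈ 1.32 × 10^6 L

Direct-runoff ordinates (Q − Q_b): 0.0, 5.2, 13.1, 31.7, 58.6, 43.3, 32.0, 0.0 L/s.
ΣQ_DR = 183.9 L/s.
With Δt = 2 h = 7200 s, V = ΣQ_DR · Δt = 183.9 × 7200 = 1.32 × 10^6 L.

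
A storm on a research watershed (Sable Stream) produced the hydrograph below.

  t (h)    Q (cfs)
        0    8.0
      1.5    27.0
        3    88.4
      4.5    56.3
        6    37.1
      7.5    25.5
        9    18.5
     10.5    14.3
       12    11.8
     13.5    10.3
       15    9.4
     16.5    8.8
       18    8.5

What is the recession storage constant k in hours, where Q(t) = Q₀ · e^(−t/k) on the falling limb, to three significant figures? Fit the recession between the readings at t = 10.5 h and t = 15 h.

On the falling limb, Q drops from 14.3 to 9.4 cfs between t = 10.5 h and t = 15 h (Δt = 4.5 h).
k = −Δt / ln(Q₂/Q₁) = −4.5 / ln(9.4/14.3) = 10.7 h.

k ≈ 10.7 h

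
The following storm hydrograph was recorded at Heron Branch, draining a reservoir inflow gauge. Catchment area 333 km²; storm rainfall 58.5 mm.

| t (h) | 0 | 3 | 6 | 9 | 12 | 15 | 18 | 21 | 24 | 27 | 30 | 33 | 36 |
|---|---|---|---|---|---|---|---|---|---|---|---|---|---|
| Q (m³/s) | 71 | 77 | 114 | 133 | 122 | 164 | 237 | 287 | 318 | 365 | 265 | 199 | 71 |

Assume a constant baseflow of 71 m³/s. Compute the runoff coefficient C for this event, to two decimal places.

ΣQ_DR = 1500 m³/s; V = ΣQ_DR·Δt = 1.620 × 10^7 m³.
Runoff depth d = V / A = 48.65 mm.
C = d / P = 48.65 / 58.5 = 0.83.

C ≈ 0.83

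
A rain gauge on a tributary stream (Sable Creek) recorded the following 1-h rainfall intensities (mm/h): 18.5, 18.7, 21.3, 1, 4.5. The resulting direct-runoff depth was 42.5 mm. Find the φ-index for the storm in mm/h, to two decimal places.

Only the 3 blocks with intensity above φ contribute runoff: 18.5, 18.7, 21.3 mm/h.
Σ(I−φ)·Δt = d  ⇒  (18.5+18.7+21.3 − 3φ)·1 = 42.5
φ = (58.50 − 42.5/1) / 3 = 5.33 mm/h.

φ ≈ 5.33 mm/h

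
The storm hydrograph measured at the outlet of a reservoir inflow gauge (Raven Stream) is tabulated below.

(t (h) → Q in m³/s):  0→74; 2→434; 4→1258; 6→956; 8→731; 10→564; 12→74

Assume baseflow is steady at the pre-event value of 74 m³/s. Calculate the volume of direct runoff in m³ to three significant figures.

Direct-runoff ordinates (Q − Q_b): 0.0, 360.0, 1184.0, 882.0, 657.0, 490.0, 0.0 m³/s.
ΣQ_DR = 3573 m³/s.
With Δt = 2 h = 7200 s, V = ΣQ_DR · Δt = 3573 × 7200 = 2.57 × 10^7 m³.

V ≈ 2.57 × 10^7 m³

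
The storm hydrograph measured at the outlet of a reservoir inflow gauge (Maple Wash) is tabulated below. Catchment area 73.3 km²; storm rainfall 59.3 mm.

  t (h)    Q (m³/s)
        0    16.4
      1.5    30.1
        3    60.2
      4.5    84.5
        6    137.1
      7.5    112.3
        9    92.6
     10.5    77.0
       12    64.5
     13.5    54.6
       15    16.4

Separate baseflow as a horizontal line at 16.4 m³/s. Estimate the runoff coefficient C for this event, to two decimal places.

ΣQ_DR = 565.3 m³/s; V = ΣQ_DR·Δt = 3.053 × 10^6 m³.
Runoff depth d = V / A = 41.65 mm.
C = d / P = 41.65 / 59.3 = 0.70.

C ≈ 0.70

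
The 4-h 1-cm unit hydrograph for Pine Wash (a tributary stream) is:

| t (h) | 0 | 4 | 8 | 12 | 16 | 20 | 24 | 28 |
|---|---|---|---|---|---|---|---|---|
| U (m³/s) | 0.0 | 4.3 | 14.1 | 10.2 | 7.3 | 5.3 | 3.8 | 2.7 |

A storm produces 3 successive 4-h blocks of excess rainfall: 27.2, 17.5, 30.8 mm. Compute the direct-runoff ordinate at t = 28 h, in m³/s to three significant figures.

By discrete convolution, Q_j = Σ (P_i / 10 mm) · U_{j−i}.
At t = 28 h (j=7): Q = (27.2/10)·2.7 + (17.5/10)·3.8 + (30.8/10)·5.3 = 30.3 m³/s.

Q ≈ 30.3 m³/s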